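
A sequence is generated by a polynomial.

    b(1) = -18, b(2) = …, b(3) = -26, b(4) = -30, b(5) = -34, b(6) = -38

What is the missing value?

Using the last 4 terms:
First differences: -4, -4, -4
Constant first difference = -4.
Extend backward: -26 + 4 = -22

-22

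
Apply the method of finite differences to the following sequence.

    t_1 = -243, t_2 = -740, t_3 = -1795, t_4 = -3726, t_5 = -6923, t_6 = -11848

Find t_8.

-29090

Δ: -497  -1055  -1931  -3197  -4925
Δ²: -558  -876  -1266  -1728
Δ³: -318  -390  -462
Δ⁴: -72  -72
Constant fourth difference = -72, so extend:
-462 − 72 = -534;  -1728 − 534 = -2262;  -4925 − 2262 = -7187;  -11848 − 7187 = -19035
-534 − 72 = -606;  -2262 − 606 = -2868;  -7187 − 2868 = -10055;  -19035 − 10055 = -29090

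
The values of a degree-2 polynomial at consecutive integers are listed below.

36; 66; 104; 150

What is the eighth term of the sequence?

Δ: 30, 38, 46
Δ²: 8, 8
The second differences are constant (8).
46 + 8 = 54;  150 + 54 = 204
54 + 8 = 62;  204 + 62 = 266
62 + 8 = 70;  266 + 70 = 336
70 + 8 = 78;  336 + 78 = 414

414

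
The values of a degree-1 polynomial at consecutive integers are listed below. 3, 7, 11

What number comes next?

Δ: 4  4
First differences constant at 4.
11 + 4 = 15

15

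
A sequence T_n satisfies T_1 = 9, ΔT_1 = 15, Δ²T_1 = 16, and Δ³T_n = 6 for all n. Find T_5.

189

Build the table forward from the leading diagonal:
Third differences: 6, 6, 6, 6, 6
Second differences: 16, 22, 28, 34, 40
First differences: 15, 31, 53, 81, 115
T: 9, 24, 55, 108, 189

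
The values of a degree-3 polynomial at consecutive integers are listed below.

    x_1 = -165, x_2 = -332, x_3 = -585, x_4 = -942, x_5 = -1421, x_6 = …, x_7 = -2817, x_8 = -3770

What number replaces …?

-2040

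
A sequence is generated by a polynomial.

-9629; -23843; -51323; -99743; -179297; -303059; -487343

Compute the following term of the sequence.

-752063

-14214  -27480  -48420  -79554  -123762  -184284
-13266  -20940  -31134  -44208  -60522
-7674  -10194  -13074  -16314
-2520  -2880  -3240
-360  -360
Constant fifth difference = -360, so extend:
-3240 − 360 = -3600;  -16314 − 3600 = -19914;  -60522 − 19914 = -80436;  -184284 − 80436 = -264720;  -487343 − 264720 = -752063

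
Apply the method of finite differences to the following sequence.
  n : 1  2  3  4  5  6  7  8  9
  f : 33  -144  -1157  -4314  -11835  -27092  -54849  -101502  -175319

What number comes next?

-177, -1013, -3157, -7521, -15257, -27757, -46653, -73817
-836, -2144, -4364, -7736, -12500, -18896, -27164
-1308, -2220, -3372, -4764, -6396, -8268
-912, -1152, -1392, -1632, -1872
-240, -240, -240, -240
The fifth differences are constant (-240).
-1872 − 240 = -2112;  -8268 − 2112 = -10380;  -27164 − 10380 = -37544;  -73817 − 37544 = -111361;  -175319 − 111361 = -286680

-286680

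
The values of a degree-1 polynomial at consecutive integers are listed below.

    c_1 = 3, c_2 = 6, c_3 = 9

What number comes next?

3  3
Constant first difference = 3, so extend:
9 + 3 = 12

12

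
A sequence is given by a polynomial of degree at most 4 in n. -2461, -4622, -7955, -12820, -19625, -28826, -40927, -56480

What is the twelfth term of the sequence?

-165932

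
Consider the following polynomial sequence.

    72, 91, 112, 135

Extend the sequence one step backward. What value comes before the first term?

19, 21, 23
2, 2
The second differences are constant at 2.
Work back: 19 − 2 = 17;  72 − 17 = 55

55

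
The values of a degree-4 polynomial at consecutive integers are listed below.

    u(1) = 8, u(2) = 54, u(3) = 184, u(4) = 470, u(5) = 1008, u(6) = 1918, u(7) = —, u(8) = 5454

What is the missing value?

3344

Using the first 6 terms:
46, 130, 286, 538, 910
84, 156, 252, 372
72, 96, 120
24, 24
Constant fourth difference = 24.
Extend forward: 120 + 24 = 144;  372 + 144 = 516;  910 + 516 = 1426;  1918 + 1426 = 3344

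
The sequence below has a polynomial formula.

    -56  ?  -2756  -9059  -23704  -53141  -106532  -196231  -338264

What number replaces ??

Using the last 7 terms:
D1: -6303  -14645  -29437  -53391  -89699  -142033
D2: -8342  -14792  -23954  -36308  -52334
D3: -6450  -9162  -12354  -16026
D4: -2712  -3192  -3672
D5: -480  -480
Constant fifth difference = -480.
Extend backward: -2712 + 480 = -2232;  -6450 + 2232 = -4218;  -8342 + 4218 = -4124;  -6303 + 4124 = -2179;  -2756 + 2179 = -577

-577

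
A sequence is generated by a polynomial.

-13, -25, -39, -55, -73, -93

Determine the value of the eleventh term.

First differences: -12 , -14 , -16 , -18 , -20
Second differences: -2 , -2 , -2 , -2
Second differences constant at -2.
-20 − 2 = -22;  -93 − 22 = -115
-22 − 2 = -24;  -115 − 24 = -139
-24 − 2 = -26;  -139 − 26 = -165
-26 − 2 = -28;  -165 − 28 = -193
-28 − 2 = -30;  -193 − 30 = -223

-223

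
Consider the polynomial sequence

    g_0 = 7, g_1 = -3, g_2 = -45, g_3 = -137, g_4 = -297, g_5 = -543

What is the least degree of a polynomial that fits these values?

D1: -10, -42, -92, -160, -246
D2: -32, -50, -68, -86
D3: -18, -18, -18
The third differences are constant, so the polynomial has degree 3.

3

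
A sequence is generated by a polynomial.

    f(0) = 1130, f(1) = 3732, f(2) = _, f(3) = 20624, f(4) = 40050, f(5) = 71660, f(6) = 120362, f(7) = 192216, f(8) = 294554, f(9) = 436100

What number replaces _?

9506

Using the last 7 terms:
First differences: 19426, 31610, 48702, 71854, 102338, 141546
Second differences: 12184, 17092, 23152, 30484, 39208
Third differences: 4908, 6060, 7332, 8724
Fourth differences: 1152, 1272, 1392
Fifth differences: 120, 120
Constant fifth difference = 120.
Extend backward: 1152 − 120 = 1032;  4908 − 1032 = 3876;  12184 − 3876 = 8308;  19426 − 8308 = 11118;  20624 − 11118 = 9506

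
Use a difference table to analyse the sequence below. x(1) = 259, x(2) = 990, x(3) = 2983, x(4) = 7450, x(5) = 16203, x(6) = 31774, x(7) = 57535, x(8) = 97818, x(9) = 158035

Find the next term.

244798

First differences: 731 , 1993 , 4467 , 8753 , 15571 , 25761 , 40283 , 60217
Second differences: 1262 , 2474 , 4286 , 6818 , 10190 , 14522 , 19934
Third differences: 1212 , 1812 , 2532 , 3372 , 4332 , 5412
Fourth differences: 600 , 720 , 840 , 960 , 1080
Fifth differences: 120 , 120 , 120 , 120
The fifth differences are constant (120).
1080 + 120 = 1200;  5412 + 1200 = 6612;  19934 + 6612 = 26546;  60217 + 26546 = 86763;  158035 + 86763 = 244798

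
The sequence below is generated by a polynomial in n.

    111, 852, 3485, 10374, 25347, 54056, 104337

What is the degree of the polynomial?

Δ: 741, 2633, 6889, 14973, 28709, 50281
Δ²: 1892, 4256, 8084, 13736, 21572
Δ³: 2364, 3828, 5652, 7836
Δ⁴: 1464, 1824, 2184
Δ⁵: 360, 360
The fifth differences are constant, so the polynomial has degree 5.

5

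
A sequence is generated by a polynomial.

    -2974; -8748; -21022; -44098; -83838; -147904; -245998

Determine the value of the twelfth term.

First differences: -5774, -12274, -23076, -39740, -64066, -98094
Second differences: -6500, -10802, -16664, -24326, -34028
Third differences: -4302, -5862, -7662, -9702
Fourth differences: -1560, -1800, -2040
Fifth differences: -240, -240
Fifth differences constant at -240.
-2040 − 240 = -2280;  -9702 − 2280 = -11982;  -34028 − 11982 = -46010;  -98094 − 46010 = -144104;  -245998 − 144104 = -390102
-2280 − 240 = -2520;  -11982 − 2520 = -14502;  -46010 − 14502 = -60512;  -144104 − 60512 = -204616;  -390102 − 204616 = -594718
-2520 − 240 = -2760;  -14502 − 2760 = -17262;  -60512 − 17262 = -77774;  -204616 − 77774 = -282390;  -594718 − 282390 = -877108
-2760 − 240 = -3000;  -17262 − 3000 = -20262;  -77774 − 20262 = -98036;  -282390 − 98036 = -380426;  -877108 − 380426 = -1257534
-3000 − 240 = -3240;  -20262 − 3240 = -23502;  -98036 − 23502 = -121538;  -380426 − 121538 = -501964;  -1257534 − 501964 = -1759498

-1759498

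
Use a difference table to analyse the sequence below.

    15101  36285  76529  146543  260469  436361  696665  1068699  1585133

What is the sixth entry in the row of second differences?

111730

First differences: 21184, 40244, 70014, 113926, 175892, 260304, 372034, 516434
Second differences: 19060, 29770, 43912, 61966, 84412, 111730, 144400
Third differences: 10710, 14142, 18054, 22446, 27318, 32670
Fourth differences: 3432, 3912, 4392, 4872, 5352
Fifth differences: 480, 480, 480, 480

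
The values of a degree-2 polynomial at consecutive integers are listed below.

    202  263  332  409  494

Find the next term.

587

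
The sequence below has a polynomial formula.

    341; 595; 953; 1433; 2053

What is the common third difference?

First differences: 254, 358, 480, 620
Second differences: 104, 122, 140
Third differences: 18, 18

18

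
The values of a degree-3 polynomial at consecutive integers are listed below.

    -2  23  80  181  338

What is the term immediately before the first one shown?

-7

25, 57, 101, 157
32, 44, 56
12, 12
The third differences are constant at 12.
Work back: 32 − 12 = 20;  25 − 20 = 5;  -2 − 5 = -7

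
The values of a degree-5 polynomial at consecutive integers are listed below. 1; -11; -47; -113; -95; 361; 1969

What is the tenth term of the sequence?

28765

-12, -36, -66, 18, 456, 1608
-24, -30, 84, 438, 1152
-6, 114, 354, 714
120, 240, 360
120, 120
Fifth differences constant at 120.
360 + 120 = 480;  714 + 480 = 1194;  1152 + 1194 = 2346;  1608 + 2346 = 3954;  1969 + 3954 = 5923
480 + 120 = 600;  1194 + 600 = 1794;  2346 + 1794 = 4140;  3954 + 4140 = 8094;  5923 + 8094 = 14017
600 + 120 = 720;  1794 + 720 = 2514;  4140 + 2514 = 6654;  8094 + 6654 = 14748;  14017 + 14748 = 28765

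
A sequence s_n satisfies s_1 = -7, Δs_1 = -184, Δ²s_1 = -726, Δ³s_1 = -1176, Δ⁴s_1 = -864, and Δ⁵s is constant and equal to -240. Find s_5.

Build the table forward from the leading diagonal:
Fifth differences: -240  -240  -240  -240  -240
Fourth differences: -864  -1104  -1344  -1584  -1824
Third differences: -1176  -2040  -3144  -4488  -6072
Second differences: -726  -1902  -3942  -7086  -11574
First differences: -184  -910  -2812  -6754  -13840
s: -7  -191  -1101  -3913  -10667

-10667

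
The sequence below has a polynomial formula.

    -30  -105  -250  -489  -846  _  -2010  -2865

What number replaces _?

-1345

Using the first 5 terms:
Δ: -75  -145  -239  -357
Δ²: -70  -94  -118
Δ³: -24  -24
Constant third difference = -24.
Extend forward: -118 − 24 = -142;  -357 − 142 = -499;  -846 − 499 = -1345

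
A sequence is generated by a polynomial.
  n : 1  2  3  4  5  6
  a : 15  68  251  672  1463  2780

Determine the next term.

Δ: 53, 183, 421, 791, 1317
Δ²: 130, 238, 370, 526
Δ³: 108, 132, 156
Δ⁴: 24, 24
The fourth differences are constant (24).
156 + 24 = 180;  526 + 180 = 706;  1317 + 706 = 2023;  2780 + 2023 = 4803

4803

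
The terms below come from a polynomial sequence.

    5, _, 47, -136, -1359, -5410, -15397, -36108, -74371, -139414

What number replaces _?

18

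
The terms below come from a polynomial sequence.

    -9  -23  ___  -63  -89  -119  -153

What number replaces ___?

Using the last 4 terms:
Δ: -26  -30  -34
Δ²: -4  -4
Constant second difference = -4.
Extend backward: -26 + 4 = -22;  -63 + 22 = -41

-41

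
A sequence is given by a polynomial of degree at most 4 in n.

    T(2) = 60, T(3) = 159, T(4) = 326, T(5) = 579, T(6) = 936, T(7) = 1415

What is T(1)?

11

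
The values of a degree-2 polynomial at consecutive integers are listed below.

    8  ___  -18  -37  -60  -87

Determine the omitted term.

-3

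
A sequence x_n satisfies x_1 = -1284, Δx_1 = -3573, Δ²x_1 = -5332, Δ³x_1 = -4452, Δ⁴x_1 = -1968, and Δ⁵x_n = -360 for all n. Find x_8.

Build the table forward from the leading diagonal:
Fifth differences: -360  -360  -360  -360  -360  -360  -360  -360
Fourth differences: -1968  -2328  -2688  -3048  -3408  -3768  -4128  -4488
Third differences: -4452  -6420  -8748  -11436  -14484  -17892  -21660  -25788
Second differences: -5332  -9784  -16204  -24952  -36388  -50872  -68764  -90424
First differences: -3573  -8905  -18689  -34893  -59845  -96233  -147105  -215869
x: -1284  -4857  -13762  -32451  -67344  -127189  -223422  -370527

-370527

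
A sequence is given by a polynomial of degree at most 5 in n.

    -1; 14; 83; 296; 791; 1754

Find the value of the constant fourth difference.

48

First differences: 15, 69, 213, 495, 963
Second differences: 54, 144, 282, 468
Third differences: 90, 138, 186
Fourth differences: 48, 48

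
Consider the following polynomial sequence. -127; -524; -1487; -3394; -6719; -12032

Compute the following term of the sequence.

First differences: -397, -963, -1907, -3325, -5313
Second differences: -566, -944, -1418, -1988
Third differences: -378, -474, -570
Fourth differences: -96, -96
Fourth differences constant at -96.
-570 − 96 = -666;  -1988 − 666 = -2654;  -5313 − 2654 = -7967;  -12032 − 7967 = -19999

-19999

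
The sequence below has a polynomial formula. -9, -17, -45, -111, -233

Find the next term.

-429

D1: -8, -28, -66, -122
D2: -20, -38, -56
D3: -18, -18
Constant third difference = -18, so extend:
-56 − 18 = -74;  -122 − 74 = -196;  -233 − 196 = -429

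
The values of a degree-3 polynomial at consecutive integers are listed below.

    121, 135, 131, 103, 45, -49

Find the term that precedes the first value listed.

First differences: 14, -4, -28, -58, -94
Second differences: -18, -24, -30, -36
Third differences: -6, -6, -6
The third differences are constant at -6.
Work back: -18 + 6 = -12;  14 + 12 = 26;  121 − 26 = 95

95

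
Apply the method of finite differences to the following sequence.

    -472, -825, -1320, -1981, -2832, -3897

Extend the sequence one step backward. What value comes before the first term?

D1: -353  -495  -661  -851  -1065
D2: -142  -166  -190  -214
D3: -24  -24  -24
The third differences are constant at -24.
Work back: -142 + 24 = -118;  -353 + 118 = -235;  -472 + 235 = -237

-237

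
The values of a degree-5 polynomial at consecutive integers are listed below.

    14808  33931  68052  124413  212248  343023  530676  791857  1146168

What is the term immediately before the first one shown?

D1: 19123, 34121, 56361, 87835, 130775, 187653, 261181, 354311
D2: 14998, 22240, 31474, 42940, 56878, 73528, 93130
D3: 7242, 9234, 11466, 13938, 16650, 19602
D4: 1992, 2232, 2472, 2712, 2952
D5: 240, 240, 240, 240
The fifth differences are constant at 240.
Work back: 1992 − 240 = 1752;  7242 − 1752 = 5490;  14998 − 5490 = 9508;  19123 − 9508 = 9615;  14808 − 9615 = 5193

5193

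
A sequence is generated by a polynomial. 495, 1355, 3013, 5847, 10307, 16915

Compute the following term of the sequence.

26265

Δ: 860  1658  2834  4460  6608
Δ²: 798  1176  1626  2148
Δ³: 378  450  522
Δ⁴: 72  72
Constant fourth difference = 72, so extend:
522 + 72 = 594;  2148 + 594 = 2742;  6608 + 2742 = 9350;  16915 + 9350 = 26265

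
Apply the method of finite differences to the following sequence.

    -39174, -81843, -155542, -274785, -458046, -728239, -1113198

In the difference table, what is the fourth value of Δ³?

D1: -42669, -73699, -119243, -183261, -270193, -384959
D2: -31030, -45544, -64018, -86932, -114766
D3: -14514, -18474, -22914, -27834
D4: -3960, -4440, -4920
D5: -480, -480

-27834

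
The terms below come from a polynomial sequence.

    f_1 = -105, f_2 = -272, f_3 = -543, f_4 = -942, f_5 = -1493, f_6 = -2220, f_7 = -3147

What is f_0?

First differences: -167, -271, -399, -551, -727, -927
Second differences: -104, -128, -152, -176, -200
Third differences: -24, -24, -24, -24
The third differences are constant at -24.
Work back: -104 + 24 = -80;  -167 + 80 = -87;  -105 + 87 = -18

-18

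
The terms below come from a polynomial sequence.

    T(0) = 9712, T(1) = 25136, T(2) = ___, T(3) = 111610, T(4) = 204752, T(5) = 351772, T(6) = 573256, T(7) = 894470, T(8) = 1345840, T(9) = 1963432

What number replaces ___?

Using the last 7 terms:
93142  147020  221484  321214  451370  617592
53878  74464  99730  130156  166222
20586  25266  30426  36066
4680  5160  5640
480  480
Constant fifth difference = 480.
Extend backward: 4680 − 480 = 4200;  20586 − 4200 = 16386;  53878 − 16386 = 37492;  93142 − 37492 = 55650;  111610 − 55650 = 55960

55960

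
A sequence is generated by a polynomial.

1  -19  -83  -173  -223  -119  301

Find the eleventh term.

10061

-20, -64, -90, -50, 104, 420
-44, -26, 40, 154, 316
18, 66, 114, 162
48, 48, 48
Fourth differences constant at 48.
162 + 48 = 210;  316 + 210 = 526;  420 + 526 = 946;  301 + 946 = 1247
210 + 48 = 258;  526 + 258 = 784;  946 + 784 = 1730;  1247 + 1730 = 2977
258 + 48 = 306;  784 + 306 = 1090;  1730 + 1090 = 2820;  2977 + 2820 = 5797
306 + 48 = 354;  1090 + 354 = 1444;  2820 + 1444 = 4264;  5797 + 4264 = 10061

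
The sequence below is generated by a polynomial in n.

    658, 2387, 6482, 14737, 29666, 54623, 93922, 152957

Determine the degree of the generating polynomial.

5

Δ: 1729, 4095, 8255, 14929, 24957, 39299, 59035
Δ²: 2366, 4160, 6674, 10028, 14342, 19736
Δ³: 1794, 2514, 3354, 4314, 5394
Δ⁴: 720, 840, 960, 1080
Δ⁵: 120, 120, 120
The fifth differences are constant, so the polynomial has degree 5.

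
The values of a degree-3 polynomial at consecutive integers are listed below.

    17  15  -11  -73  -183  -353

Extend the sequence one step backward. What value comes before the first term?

7

First differences: -2  -26  -62  -110  -170
Second differences: -24  -36  -48  -60
Third differences: -12  -12  -12
The third differences are constant at -12.
Work back: -24 + 12 = -12;  -2 + 12 = 10;  17 − 10 = 7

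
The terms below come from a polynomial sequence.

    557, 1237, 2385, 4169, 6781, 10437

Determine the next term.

First differences: 680  1148  1784  2612  3656
Second differences: 468  636  828  1044
Third differences: 168  192  216
Fourth differences: 24  24
Fourth differences constant at 24.
216 + 24 = 240;  1044 + 240 = 1284;  3656 + 1284 = 4940;  10437 + 4940 = 15377

15377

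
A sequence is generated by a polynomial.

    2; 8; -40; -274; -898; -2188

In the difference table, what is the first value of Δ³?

-132

First differences: 6, -48, -234, -624, -1290
Second differences: -54, -186, -390, -666
Third differences: -132, -204, -276
Fourth differences: -72, -72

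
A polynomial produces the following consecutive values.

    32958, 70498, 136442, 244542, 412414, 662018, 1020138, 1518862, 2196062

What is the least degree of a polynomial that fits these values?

37540, 65944, 108100, 167872, 249604, 358120, 498724, 677200
28404, 42156, 59772, 81732, 108516, 140604, 178476
13752, 17616, 21960, 26784, 32088, 37872
3864, 4344, 4824, 5304, 5784
480, 480, 480, 480
The fifth differences are constant, so the polynomial has degree 5.

5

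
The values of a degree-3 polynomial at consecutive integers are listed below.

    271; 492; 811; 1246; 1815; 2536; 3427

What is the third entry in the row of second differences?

Δ: 221, 319, 435, 569, 721, 891
Δ²: 98, 116, 134, 152, 170
Δ³: 18, 18, 18, 18

134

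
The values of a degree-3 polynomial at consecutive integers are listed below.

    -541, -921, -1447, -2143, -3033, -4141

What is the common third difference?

Δ: -380, -526, -696, -890, -1108
Δ²: -146, -170, -194, -218
Δ³: -24, -24, -24

-24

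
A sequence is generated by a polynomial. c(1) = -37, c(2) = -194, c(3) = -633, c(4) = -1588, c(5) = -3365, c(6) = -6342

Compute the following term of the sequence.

-10969

D1: -157, -439, -955, -1777, -2977
D2: -282, -516, -822, -1200
D3: -234, -306, -378
D4: -72, -72
Constant fourth difference = -72, so extend:
-378 − 72 = -450;  -1200 − 450 = -1650;  -2977 − 1650 = -4627;  -6342 − 4627 = -10969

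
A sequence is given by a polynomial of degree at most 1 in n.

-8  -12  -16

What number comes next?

-20

-4, -4
The first differences are constant (-4).
-16 − 4 = -20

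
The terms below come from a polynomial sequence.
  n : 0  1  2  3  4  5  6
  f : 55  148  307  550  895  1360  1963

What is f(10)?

6115

D1: 93 , 159 , 243 , 345 , 465 , 603
D2: 66 , 84 , 102 , 120 , 138
D3: 18 , 18 , 18 , 18
Third differences constant at 18.
138 + 18 = 156;  603 + 156 = 759;  1963 + 759 = 2722
156 + 18 = 174;  759 + 174 = 933;  2722 + 933 = 3655
174 + 18 = 192;  933 + 192 = 1125;  3655 + 1125 = 4780
192 + 18 = 210;  1125 + 210 = 1335;  4780 + 1335 = 6115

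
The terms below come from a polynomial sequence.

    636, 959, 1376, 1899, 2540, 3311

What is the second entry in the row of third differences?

12

D1: 323, 417, 523, 641, 771
D2: 94, 106, 118, 130
D3: 12, 12, 12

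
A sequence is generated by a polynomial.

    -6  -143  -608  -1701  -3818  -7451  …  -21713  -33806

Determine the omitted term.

Using the first 6 terms:
-137  -465  -1093  -2117  -3633
-328  -628  -1024  -1516
-300  -396  -492
-96  -96
Constant fourth difference = -96.
Extend forward: -492 − 96 = -588;  -1516 − 588 = -2104;  -3633 − 2104 = -5737;  -7451 − 5737 = -13188

-13188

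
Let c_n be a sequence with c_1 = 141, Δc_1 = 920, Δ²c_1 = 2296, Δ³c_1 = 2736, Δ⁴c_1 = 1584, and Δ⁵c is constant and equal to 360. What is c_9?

356045

Build the table forward from the leading diagonal:
D5: 360  360  360  360  360  360  360  360  360
D4: 1584  1944  2304  2664  3024  3384  3744  4104  4464
D3: 2736  4320  6264  8568  11232  14256  17640  21384  25488
D2: 2296  5032  9352  15616  24184  35416  49672  67312  88696
D1: 920  3216  8248  17600  33216  57400  92816  142488  209800
c: 141  1061  4277  12525  30125  63341  120741  213557  356045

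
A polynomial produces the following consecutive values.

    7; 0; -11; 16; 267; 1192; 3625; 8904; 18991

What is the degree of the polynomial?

-7, -11, 27, 251, 925, 2433, 5279, 10087
-4, 38, 224, 674, 1508, 2846, 4808
42, 186, 450, 834, 1338, 1962
144, 264, 384, 504, 624
120, 120, 120, 120
The fifth differences are constant, so the polynomial has degree 5.

5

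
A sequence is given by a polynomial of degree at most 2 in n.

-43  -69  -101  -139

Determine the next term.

-183

D1: -26, -32, -38
D2: -6, -6
Constant second difference = -6, so extend:
-38 − 6 = -44;  -139 − 44 = -183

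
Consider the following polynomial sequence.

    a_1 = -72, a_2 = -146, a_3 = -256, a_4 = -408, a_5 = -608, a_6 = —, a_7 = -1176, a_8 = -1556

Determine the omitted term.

-862

Using the first 5 terms:
-74  -110  -152  -200
-36  -42  -48
-6  -6
Constant third difference = -6.
Extend forward: -48 − 6 = -54;  -200 − 54 = -254;  -608 − 254 = -862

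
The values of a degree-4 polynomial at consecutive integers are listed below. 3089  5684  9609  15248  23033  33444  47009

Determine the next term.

64304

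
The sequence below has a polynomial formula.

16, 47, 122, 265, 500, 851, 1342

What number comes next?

31, 75, 143, 235, 351, 491
44, 68, 92, 116, 140
24, 24, 24, 24
The third differences are constant (24).
140 + 24 = 164;  491 + 164 = 655;  1342 + 655 = 1997

1997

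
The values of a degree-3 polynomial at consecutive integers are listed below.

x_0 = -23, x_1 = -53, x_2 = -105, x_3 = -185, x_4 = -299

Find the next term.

-453

First differences: -30  -52  -80  -114
Second differences: -22  -28  -34
Third differences: -6  -6
Constant third difference = -6, so extend:
-34 − 6 = -40;  -114 − 40 = -154;  -299 − 154 = -453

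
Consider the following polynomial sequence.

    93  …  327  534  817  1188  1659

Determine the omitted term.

184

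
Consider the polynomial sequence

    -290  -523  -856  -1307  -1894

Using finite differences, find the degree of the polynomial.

3

-233, -333, -451, -587
-100, -118, -136
-18, -18
The third differences are constant, so the polynomial has degree 3.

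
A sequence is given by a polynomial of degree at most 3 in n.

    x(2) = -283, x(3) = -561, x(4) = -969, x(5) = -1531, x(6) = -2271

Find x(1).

-111

Δ: -278  -408  -562  -740
Δ²: -130  -154  -178
Δ³: -24  -24
The third differences are constant at -24.
Work back: -130 + 24 = -106;  -278 + 106 = -172;  -283 + 172 = -111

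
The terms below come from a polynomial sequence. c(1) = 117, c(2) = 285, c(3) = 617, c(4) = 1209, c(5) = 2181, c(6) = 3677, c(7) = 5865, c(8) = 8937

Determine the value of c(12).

34745

Δ: 168, 332, 592, 972, 1496, 2188, 3072
Δ²: 164, 260, 380, 524, 692, 884
Δ³: 96, 120, 144, 168, 192
Δ⁴: 24, 24, 24, 24
Constant fourth difference = 24, so extend:
192 + 24 = 216;  884 + 216 = 1100;  3072 + 1100 = 4172;  8937 + 4172 = 13109
216 + 24 = 240;  1100 + 240 = 1340;  4172 + 1340 = 5512;  13109 + 5512 = 18621
240 + 24 = 264;  1340 + 264 = 1604;  5512 + 1604 = 7116;  18621 + 7116 = 25737
264 + 24 = 288;  1604 + 288 = 1892;  7116 + 1892 = 9008;  25737 + 9008 = 34745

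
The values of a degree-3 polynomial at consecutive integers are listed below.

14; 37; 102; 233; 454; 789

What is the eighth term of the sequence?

1897

D1: 23, 65, 131, 221, 335
D2: 42, 66, 90, 114
D3: 24, 24, 24
Third differences constant at 24.
114 + 24 = 138;  335 + 138 = 473;  789 + 473 = 1262
138 + 24 = 162;  473 + 162 = 635;  1262 + 635 = 1897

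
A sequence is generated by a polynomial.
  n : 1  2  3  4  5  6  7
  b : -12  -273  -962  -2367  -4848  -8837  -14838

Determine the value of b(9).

-35252

Δ: -261, -689, -1405, -2481, -3989, -6001
Δ²: -428, -716, -1076, -1508, -2012
Δ³: -288, -360, -432, -504
Δ⁴: -72, -72, -72
Constant fourth difference = -72, so extend:
-504 − 72 = -576;  -2012 − 576 = -2588;  -6001 − 2588 = -8589;  -14838 − 8589 = -23427
-576 − 72 = -648;  -2588 − 648 = -3236;  -8589 − 3236 = -11825;  -23427 − 11825 = -35252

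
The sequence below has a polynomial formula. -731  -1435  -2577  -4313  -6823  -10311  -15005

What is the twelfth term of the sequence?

First differences: -704, -1142, -1736, -2510, -3488, -4694
Second differences: -438, -594, -774, -978, -1206
Third differences: -156, -180, -204, -228
Fourth differences: -24, -24, -24
Fourth differences constant at -24.
-228 − 24 = -252;  -1206 − 252 = -1458;  -4694 − 1458 = -6152;  -15005 − 6152 = -21157
-252 − 24 = -276;  -1458 − 276 = -1734;  -6152 − 1734 = -7886;  -21157 − 7886 = -29043
-276 − 24 = -300;  -1734 − 300 = -2034;  -7886 − 2034 = -9920;  -29043 − 9920 = -38963
-300 − 24 = -324;  -2034 − 324 = -2358;  -9920 − 2358 = -12278;  -38963 − 12278 = -51241
-324 − 24 = -348;  -2358 − 348 = -2706;  -12278 − 2706 = -14984;  -51241 − 14984 = -66225

-66225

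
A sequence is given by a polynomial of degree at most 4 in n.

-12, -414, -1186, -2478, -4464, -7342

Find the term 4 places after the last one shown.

-32574

First differences: -402, -772, -1292, -1986, -2878
Second differences: -370, -520, -694, -892
Third differences: -150, -174, -198
Fourth differences: -24, -24
Constant fourth difference = -24, so extend:
-198 − 24 = -222;  -892 − 222 = -1114;  -2878 − 1114 = -3992;  -7342 − 3992 = -11334
-222 − 24 = -246;  -1114 − 246 = -1360;  -3992 − 1360 = -5352;  -11334 − 5352 = -16686
-246 − 24 = -270;  -1360 − 270 = -1630;  -5352 − 1630 = -6982;  -16686 − 6982 = -23668
-270 − 24 = -294;  -1630 − 294 = -1924;  -6982 − 1924 = -8906;  -23668 − 8906 = -32574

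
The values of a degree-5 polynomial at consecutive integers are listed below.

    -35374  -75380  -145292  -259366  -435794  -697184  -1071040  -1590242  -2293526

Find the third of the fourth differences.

-4896

D1: -40006, -69912, -114074, -176428, -261390, -373856, -519202, -703284
D2: -29906, -44162, -62354, -84962, -112466, -145346, -184082
D3: -14256, -18192, -22608, -27504, -32880, -38736
D4: -3936, -4416, -4896, -5376, -5856
D5: -480, -480, -480, -480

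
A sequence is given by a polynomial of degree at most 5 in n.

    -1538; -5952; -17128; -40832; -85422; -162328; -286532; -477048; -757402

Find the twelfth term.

D1: -4414 , -11176 , -23704 , -44590 , -76906 , -124204 , -190516 , -280354
D2: -6762 , -12528 , -20886 , -32316 , -47298 , -66312 , -89838
D3: -5766 , -8358 , -11430 , -14982 , -19014 , -23526
D4: -2592 , -3072 , -3552 , -4032 , -4512
D5: -480 , -480 , -480 , -480
Fifth differences constant at -480.
-4512 − 480 = -4992;  -23526 − 4992 = -28518;  -89838 − 28518 = -118356;  -280354 − 118356 = -398710;  -757402 − 398710 = -1156112
-4992 − 480 = -5472;  -28518 − 5472 = -33990;  -118356 − 33990 = -152346;  -398710 − 152346 = -551056;  -1156112 − 551056 = -1707168
-5472 − 480 = -5952;  -33990 − 5952 = -39942;  -152346 − 39942 = -192288;  -551056 − 192288 = -743344;  -1707168 − 743344 = -2450512

-2450512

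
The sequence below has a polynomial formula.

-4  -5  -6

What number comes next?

-7

Δ: -1, -1
Constant first difference = -1, so extend:
-6 − 1 = -7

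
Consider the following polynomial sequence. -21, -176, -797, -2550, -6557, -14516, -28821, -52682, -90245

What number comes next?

-146712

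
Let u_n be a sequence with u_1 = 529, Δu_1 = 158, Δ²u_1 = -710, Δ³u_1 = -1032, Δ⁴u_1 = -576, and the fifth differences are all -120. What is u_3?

Build the table forward from the leading diagonal:
D5: -120  -120  -120
D4: -576  -696  -816
D3: -1032  -1608  -2304
D2: -710  -1742  -3350
D1: 158  -552  -2294
u: 529  687  135

135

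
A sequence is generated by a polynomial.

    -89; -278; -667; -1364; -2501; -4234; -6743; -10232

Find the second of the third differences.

-132

D1: -189, -389, -697, -1137, -1733, -2509, -3489
D2: -200, -308, -440, -596, -776, -980
D3: -108, -132, -156, -180, -204
D4: -24, -24, -24, -24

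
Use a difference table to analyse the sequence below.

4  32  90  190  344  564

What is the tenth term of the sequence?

2344

First differences: 28, 58, 100, 154, 220
Second differences: 30, 42, 54, 66
Third differences: 12, 12, 12
The third differences are constant (12).
66 + 12 = 78;  220 + 78 = 298;  564 + 298 = 862
78 + 12 = 90;  298 + 90 = 388;  862 + 388 = 1250
90 + 12 = 102;  388 + 102 = 490;  1250 + 490 = 1740
102 + 12 = 114;  490 + 114 = 604;  1740 + 604 = 2344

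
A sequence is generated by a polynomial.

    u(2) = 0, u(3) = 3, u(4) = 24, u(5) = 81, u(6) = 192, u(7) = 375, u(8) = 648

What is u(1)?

First differences: 3, 21, 57, 111, 183, 273
Second differences: 18, 36, 54, 72, 90
Third differences: 18, 18, 18, 18
The third differences are constant at 18.
Work back: 18 − 18 = 0;  3 + 0 = 3;  0 − 3 = -3

-3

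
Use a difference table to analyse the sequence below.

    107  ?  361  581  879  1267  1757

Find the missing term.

207

Using the last 5 terms:
Δ: 220, 298, 388, 490
Δ²: 78, 90, 102
Δ³: 12, 12
Constant third difference = 12.
Extend backward: 78 − 12 = 66;  220 − 66 = 154;  361 − 154 = 207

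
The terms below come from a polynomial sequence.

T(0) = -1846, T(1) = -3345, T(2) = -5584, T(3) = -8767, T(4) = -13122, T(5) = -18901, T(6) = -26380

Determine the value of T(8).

-47662

-1499  -2239  -3183  -4355  -5779  -7479
-740  -944  -1172  -1424  -1700
-204  -228  -252  -276
-24  -24  -24
Constant fourth difference = -24, so extend:
-276 − 24 = -300;  -1700 − 300 = -2000;  -7479 − 2000 = -9479;  -26380 − 9479 = -35859
-300 − 24 = -324;  -2000 − 324 = -2324;  -9479 − 2324 = -11803;  -35859 − 11803 = -47662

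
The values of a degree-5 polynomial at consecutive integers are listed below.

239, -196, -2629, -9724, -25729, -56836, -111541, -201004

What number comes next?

-339409

-435, -2433, -7095, -16005, -31107, -54705, -89463
-1998, -4662, -8910, -15102, -23598, -34758
-2664, -4248, -6192, -8496, -11160
-1584, -1944, -2304, -2664
-360, -360, -360
The fifth differences are constant (-360).
-2664 − 360 = -3024;  -11160 − 3024 = -14184;  -34758 − 14184 = -48942;  -89463 − 48942 = -138405;  -201004 − 138405 = -339409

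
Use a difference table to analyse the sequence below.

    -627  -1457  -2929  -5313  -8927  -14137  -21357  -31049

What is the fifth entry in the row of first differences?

First differences: -830, -1472, -2384, -3614, -5210, -7220, -9692
Second differences: -642, -912, -1230, -1596, -2010, -2472
Third differences: -270, -318, -366, -414, -462
Fourth differences: -48, -48, -48, -48

-5210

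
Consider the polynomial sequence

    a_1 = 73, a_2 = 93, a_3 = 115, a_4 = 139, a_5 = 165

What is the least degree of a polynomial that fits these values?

2

Δ: 20, 22, 24, 26
Δ²: 2, 2, 2
The second differences are constant, so the polynomial has degree 2.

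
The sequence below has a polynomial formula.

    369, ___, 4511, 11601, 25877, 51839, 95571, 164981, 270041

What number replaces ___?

Using the last 7 terms:
Δ: 7090  14276  25962  43732  69410  105060
Δ²: 7186  11686  17770  25678  35650
Δ³: 4500  6084  7908  9972
Δ⁴: 1584  1824  2064
Δ⁵: 240  240
Constant fifth difference = 240.
Extend backward: 1584 − 240 = 1344;  4500 − 1344 = 3156;  7186 − 3156 = 4030;  7090 − 4030 = 3060;  4511 − 3060 = 1451

1451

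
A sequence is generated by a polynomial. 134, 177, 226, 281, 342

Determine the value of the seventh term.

Δ: 43, 49, 55, 61
Δ²: 6, 6, 6
Constant second difference = 6, so extend:
61 + 6 = 67;  342 + 67 = 409
67 + 6 = 73;  409 + 73 = 482

482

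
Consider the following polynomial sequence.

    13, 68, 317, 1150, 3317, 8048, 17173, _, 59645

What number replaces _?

Using the first 7 terms:
D1: 55, 249, 833, 2167, 4731, 9125
D2: 194, 584, 1334, 2564, 4394
D3: 390, 750, 1230, 1830
D4: 360, 480, 600
D5: 120, 120
Constant fifth difference = 120.
Extend forward: 600 + 120 = 720;  1830 + 720 = 2550;  4394 + 2550 = 6944;  9125 + 6944 = 16069;  17173 + 16069 = 33242

33242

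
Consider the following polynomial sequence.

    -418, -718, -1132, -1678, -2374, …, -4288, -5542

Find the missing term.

-3238

Using the first 5 terms:
Δ: -300, -414, -546, -696
Δ²: -114, -132, -150
Δ³: -18, -18
Constant third difference = -18.
Extend forward: -150 − 18 = -168;  -696 − 168 = -864;  -2374 − 864 = -3238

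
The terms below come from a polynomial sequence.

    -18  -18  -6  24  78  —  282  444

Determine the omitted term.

162

Using the first 5 terms:
D1: 0  12  30  54
D2: 12  18  24
D3: 6  6
Constant third difference = 6.
Extend forward: 24 + 6 = 30;  54 + 30 = 84;  78 + 84 = 162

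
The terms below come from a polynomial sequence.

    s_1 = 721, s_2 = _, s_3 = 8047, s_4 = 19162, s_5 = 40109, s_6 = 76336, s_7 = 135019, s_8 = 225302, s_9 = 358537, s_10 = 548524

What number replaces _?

2804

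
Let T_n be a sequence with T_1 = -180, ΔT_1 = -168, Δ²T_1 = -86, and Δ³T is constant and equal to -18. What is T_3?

Build the table forward from the leading diagonal:
Third differences: -18  -18  -18
Second differences: -86  -104  -122
First differences: -168  -254  -358
T: -180  -348  -602

-602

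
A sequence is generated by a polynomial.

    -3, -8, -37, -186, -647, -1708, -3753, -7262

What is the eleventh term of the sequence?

-32813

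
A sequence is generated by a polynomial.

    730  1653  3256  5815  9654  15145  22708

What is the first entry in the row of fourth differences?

48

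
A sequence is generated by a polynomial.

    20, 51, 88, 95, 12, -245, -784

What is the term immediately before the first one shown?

7

31, 37, 7, -83, -257, -539
6, -30, -90, -174, -282
-36, -60, -84, -108
-24, -24, -24
The fourth differences are constant at -24.
Work back: -36 + 24 = -12;  6 + 12 = 18;  31 − 18 = 13;  20 − 13 = 7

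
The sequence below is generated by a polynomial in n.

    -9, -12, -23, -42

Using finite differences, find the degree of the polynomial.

-3, -11, -19
-8, -8
The second differences are constant, so the polynomial has degree 2.

2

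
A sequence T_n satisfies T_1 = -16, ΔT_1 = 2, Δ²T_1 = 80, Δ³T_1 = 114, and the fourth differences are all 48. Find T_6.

2174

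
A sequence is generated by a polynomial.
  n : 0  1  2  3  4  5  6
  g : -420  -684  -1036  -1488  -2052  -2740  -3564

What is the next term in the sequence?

-4536

First differences: -264 , -352 , -452 , -564 , -688 , -824
Second differences: -88 , -100 , -112 , -124 , -136
Third differences: -12 , -12 , -12 , -12
Third differences constant at -12.
-136 − 12 = -148;  -824 − 148 = -972;  -3564 − 972 = -4536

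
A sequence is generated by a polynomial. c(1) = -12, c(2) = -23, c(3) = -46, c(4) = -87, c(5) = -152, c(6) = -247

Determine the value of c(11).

Δ: -11, -23, -41, -65, -95
Δ²: -12, -18, -24, -30
Δ³: -6, -6, -6
Third differences constant at -6.
-30 − 6 = -36;  -95 − 36 = -131;  -247 − 131 = -378
-36 − 6 = -42;  -131 − 42 = -173;  -378 − 173 = -551
-42 − 6 = -48;  -173 − 48 = -221;  -551 − 221 = -772
-48 − 6 = -54;  -221 − 54 = -275;  -772 − 275 = -1047
-54 − 6 = -60;  -275 − 60 = -335;  -1047 − 335 = -1382

-1382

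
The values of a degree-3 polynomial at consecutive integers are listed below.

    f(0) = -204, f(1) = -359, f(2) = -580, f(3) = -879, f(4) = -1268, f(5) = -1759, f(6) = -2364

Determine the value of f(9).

-4983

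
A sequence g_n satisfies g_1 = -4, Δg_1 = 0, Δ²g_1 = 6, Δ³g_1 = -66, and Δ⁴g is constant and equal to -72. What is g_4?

-52

Build the table forward from the leading diagonal:
Δ⁴: -72, -72, -72, -72
Δ³: -66, -138, -210, -282
Δ²: 6, -60, -198, -408
Δ: 0, 6, -54, -252
g: -4, -4, 2, -52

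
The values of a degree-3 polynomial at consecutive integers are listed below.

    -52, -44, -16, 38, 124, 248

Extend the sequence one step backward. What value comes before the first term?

First differences: 8  28  54  86  124
Second differences: 20  26  32  38
Third differences: 6  6  6
The third differences are constant at 6.
Work back: 20 − 6 = 14;  8 − 14 = -6;  -52 + 6 = -46

-46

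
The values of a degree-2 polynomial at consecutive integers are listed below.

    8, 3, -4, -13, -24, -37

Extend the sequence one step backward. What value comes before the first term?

D1: -5  -7  -9  -11  -13
D2: -2  -2  -2  -2
The second differences are constant at -2.
Work back: -5 + 2 = -3;  8 + 3 = 11

11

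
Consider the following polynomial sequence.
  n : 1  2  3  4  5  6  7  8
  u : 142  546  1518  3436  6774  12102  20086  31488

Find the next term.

47166

First differences: 404  972  1918  3338  5328  7984  11402
Second differences: 568  946  1420  1990  2656  3418
Third differences: 378  474  570  666  762
Fourth differences: 96  96  96  96
Fourth differences constant at 96.
762 + 96 = 858;  3418 + 858 = 4276;  11402 + 4276 = 15678;  31488 + 15678 = 47166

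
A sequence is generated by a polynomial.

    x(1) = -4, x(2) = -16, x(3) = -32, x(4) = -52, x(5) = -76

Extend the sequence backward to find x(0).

-12  -16  -20  -24
-4  -4  -4
The second differences are constant at -4.
Work back: -12 + 4 = -8;  -4 + 8 = 4

4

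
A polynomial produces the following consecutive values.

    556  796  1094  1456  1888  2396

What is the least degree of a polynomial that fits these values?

3

Δ: 240, 298, 362, 432, 508
Δ²: 58, 64, 70, 76
Δ³: 6, 6, 6
The third differences are constant, so the polynomial has degree 3.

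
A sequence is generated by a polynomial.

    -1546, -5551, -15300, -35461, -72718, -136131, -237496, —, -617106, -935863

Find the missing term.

-391705

Using the first 7 terms:
D1: -4005  -9749  -20161  -37257  -63413  -101365
D2: -5744  -10412  -17096  -26156  -37952
D3: -4668  -6684  -9060  -11796
D4: -2016  -2376  -2736
D5: -360  -360
Constant fifth difference = -360.
Extend forward: -2736 − 360 = -3096;  -11796 − 3096 = -14892;  -37952 − 14892 = -52844;  -101365 − 52844 = -154209;  -237496 − 154209 = -391705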